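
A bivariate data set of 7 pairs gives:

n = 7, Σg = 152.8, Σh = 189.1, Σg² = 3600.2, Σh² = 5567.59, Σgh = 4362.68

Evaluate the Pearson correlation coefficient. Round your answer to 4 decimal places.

r = (nΣgh − ΣgΣh) / √[(nΣg² − (Σg)²)(nΣh² − (Σh)²)]
Numerator: 7×4362.68 − 152.8×189.1 = 1644.28
Denominator: √[(25201.4 − 23347.84)(38973.13 − 35758.81)] = √[1853.56 × 3214.32] = 2440.8882
r = 1644.28 / 2440.8882 ≈ 0.6736

0.6736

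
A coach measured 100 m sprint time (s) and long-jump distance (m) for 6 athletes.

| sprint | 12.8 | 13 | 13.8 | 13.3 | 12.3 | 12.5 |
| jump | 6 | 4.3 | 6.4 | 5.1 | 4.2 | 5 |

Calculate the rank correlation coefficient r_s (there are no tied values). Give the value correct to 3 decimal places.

0.714

Rank sprint: 3, 4, 6, 5, 1, 2
Rank jump: 5, 2, 6, 4, 1, 3
d = rank(sprint) − rank(jump): -2, 2, 0, 1, 0, -1; Σd² = 10
ρ = 1 − 6Σd² / [n(n²−1)] = 1 − 6×10 / (6×35) = 1 − 60/210 ≈ 0.714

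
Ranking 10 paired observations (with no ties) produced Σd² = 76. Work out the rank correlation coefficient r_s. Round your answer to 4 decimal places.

0.5394

ρ = 1 − 6Σd² / [n(n²−1)] = 1 − 6×76 / (10×99)
  = 1 − 456/990 = 1 − 0.46061 ≈ 0.5394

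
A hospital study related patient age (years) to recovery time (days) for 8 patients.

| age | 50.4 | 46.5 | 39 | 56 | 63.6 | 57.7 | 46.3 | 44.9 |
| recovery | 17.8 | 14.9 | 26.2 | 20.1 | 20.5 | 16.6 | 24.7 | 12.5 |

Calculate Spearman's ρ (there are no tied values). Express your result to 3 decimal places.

-0.095

Rank age: 5, 4, 1, 6, 8, 7, 3, 2
Rank recovery: 4, 2, 8, 5, 6, 3, 7, 1
d = rank(age) − rank(recovery): 1, 2, -7, 1, 2, 4, -4, 1; Σd² = 92
ρ = 1 − 6Σd² / [n(n²−1)] = 1 − 6×92 / (8×63) = 1 − 552/504 ≈ -0.095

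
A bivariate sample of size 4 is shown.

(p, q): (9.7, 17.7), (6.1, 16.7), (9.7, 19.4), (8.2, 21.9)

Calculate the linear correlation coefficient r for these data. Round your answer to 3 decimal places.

0.305

n = 4, Σp = 33.7, Σq = 75.7, Σp² = 292.63, Σq² = 1448.15, Σpq = 641.32
nΣpq − ΣpΣq = 2565.28 − 2551.09 = 14.19
nΣp² − (Σp)² = 1170.52 − 1135.69 = 34.83; nΣq² − (Σq)² = 5792.6 − 5730.49 = 62.11
r = 14.19 / √(34.83 × 62.11) = 14.19 / 46.5112 ≈ 0.305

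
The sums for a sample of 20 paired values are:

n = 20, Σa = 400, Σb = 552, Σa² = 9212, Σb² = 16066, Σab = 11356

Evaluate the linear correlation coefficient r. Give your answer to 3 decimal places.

r = (nΣab − ΣaΣb) / √[(nΣa² − (Σa)²)(nΣb² − (Σb)²)]
Numerator: 20×11356 − 400×552 = 6320
Denominator: √[(184240 − 160000)(321320 − 304704)] = √[24240 × 16616] = 20069.1764
r = 6320 / 20069.1764 ≈ 0.315

0.315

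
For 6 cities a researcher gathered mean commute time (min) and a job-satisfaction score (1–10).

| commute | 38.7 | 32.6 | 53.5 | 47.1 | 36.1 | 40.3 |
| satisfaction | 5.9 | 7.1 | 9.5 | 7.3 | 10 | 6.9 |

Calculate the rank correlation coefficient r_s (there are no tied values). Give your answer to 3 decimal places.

0.143

Rank commute: 3, 1, 6, 5, 2, 4
Rank satisfaction: 1, 3, 5, 4, 6, 2
d = rank(commute) − rank(satisfaction): 2, -2, 1, 1, -4, 2; Σd² = 30
ρ = 1 − 6Σd² / [n(n²−1)] = 1 − 6×30 / (6×35) = 1 − 180/210 ≈ 0.143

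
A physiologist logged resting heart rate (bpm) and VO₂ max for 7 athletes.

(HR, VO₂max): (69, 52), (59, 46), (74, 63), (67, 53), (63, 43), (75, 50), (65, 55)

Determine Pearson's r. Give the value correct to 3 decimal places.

n = 7, Σx = 472, Σy = 362, Σx² = 32026, Σy² = 18972, Σxy = 24549
nΣxy − ΣxΣy = 171843 − 170864 = 979
nΣx² − (Σx)² = 224182 − 222784 = 1398; nΣy² − (Σy)² = 132804 − 131044 = 1760
r = 979 / √(1398 × 1760) = 979 / 1568.5917 ≈ 0.624

0.624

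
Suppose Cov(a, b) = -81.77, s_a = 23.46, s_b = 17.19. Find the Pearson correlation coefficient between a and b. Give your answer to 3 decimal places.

r = Cov(a,b) / (s_a · s_b) = -81.77 / (23.46 × 17.19)
  = -81.77 / 403.2774 ≈ -0.203

-0.203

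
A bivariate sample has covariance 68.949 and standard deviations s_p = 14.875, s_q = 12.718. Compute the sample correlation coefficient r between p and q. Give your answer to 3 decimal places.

0.364

r = Cov(p,q) / (s_p · s_q) = 68.949 / (14.875 × 12.718)
  = 68.949 / 189.1803 ≈ 0.364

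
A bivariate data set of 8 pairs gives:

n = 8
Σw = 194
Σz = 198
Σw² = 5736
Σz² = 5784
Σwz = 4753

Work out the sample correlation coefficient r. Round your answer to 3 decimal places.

r = (nΣwz − ΣwΣz) / √[(nΣw² − (Σw)²)(nΣz² − (Σz)²)]
Numerator: 8×4753 − 194×198 = -388
Denominator: √[(45888 − 37636)(46272 − 39204)] = √[8252 × 7068] = 7637.0895
r = -388 / 7637.0895 ≈ -0.051

-0.051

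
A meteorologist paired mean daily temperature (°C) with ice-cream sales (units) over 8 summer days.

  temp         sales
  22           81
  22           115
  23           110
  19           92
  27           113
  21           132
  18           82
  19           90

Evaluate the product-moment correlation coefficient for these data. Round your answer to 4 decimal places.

0.4848

n = 8, Σx = 171, Σy = 815, Σx² = 3713, Σy² = 85367, Σxy = 17599
nΣxy − ΣxΣy = 140792 − 139365 = 1427
nΣx² − (Σx)² = 29704 − 29241 = 463; nΣy² − (Σy)² = 682936 − 664225 = 18711
r = 1427 / √(463 × 18711) = 1427 / 2943.3303 ≈ 0.4848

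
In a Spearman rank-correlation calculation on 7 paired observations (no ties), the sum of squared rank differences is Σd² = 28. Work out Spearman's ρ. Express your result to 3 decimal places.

ρ = 1 − 6Σd² / [n(n²−1)] = 1 − 6×28 / (7×48)
  = 1 − 168/336 = 1 − 0.5000 ≈ 0.500

0.500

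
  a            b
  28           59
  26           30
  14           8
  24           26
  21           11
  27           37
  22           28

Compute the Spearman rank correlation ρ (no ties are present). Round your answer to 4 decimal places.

Rank a: 7, 5, 1, 4, 2, 6, 3
Rank b: 7, 5, 1, 3, 2, 6, 4
d = rank(a) − rank(b): 0, 0, 0, 1, 0, 0, -1; Σd² = 2
ρ = 1 − 6Σd² / [n(n²−1)] = 1 − 6×2 / (7×48) = 1 − 12/336 ≈ 0.9643

0.9643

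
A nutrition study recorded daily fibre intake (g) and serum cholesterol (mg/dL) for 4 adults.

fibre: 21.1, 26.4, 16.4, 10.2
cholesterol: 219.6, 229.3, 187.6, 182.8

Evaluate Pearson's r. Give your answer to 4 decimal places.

0.9444

n = 4, Σx = 74.1, Σy = 819.3, Σx² = 1515.17, Σy² = 169412.25, Σxy = 15628.28
nΣxy − ΣxΣy = 62513.12 − 60710.13 = 1802.99
nΣx² − (Σx)² = 6060.68 − 5490.81 = 569.87; nΣy² − (Σy)² = 677649 − 671252.49 = 6396.51
r = 1802.99 / √(569.87 × 6396.51) = 1802.99 / 1909.2352 ≈ 0.9444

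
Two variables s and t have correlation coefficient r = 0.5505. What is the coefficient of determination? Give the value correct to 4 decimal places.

r² = (0.5505)² = 0.3031

0.3031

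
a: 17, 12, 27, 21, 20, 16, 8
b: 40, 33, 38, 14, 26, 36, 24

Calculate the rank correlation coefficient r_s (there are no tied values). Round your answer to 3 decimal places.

0.143

Rank a: 4, 2, 7, 6, 5, 3, 1
Rank b: 7, 4, 6, 1, 3, 5, 2
d = rank(a) − rank(b): -3, -2, 1, 5, 2, -2, -1; Σd² = 48
ρ = 1 − 6Σd² / [n(n²−1)] = 1 − 6×48 / (7×48) = 1 − 288/336 ≈ 0.143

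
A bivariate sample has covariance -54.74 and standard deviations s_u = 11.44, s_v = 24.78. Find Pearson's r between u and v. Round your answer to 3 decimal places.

-0.193

r = Cov(u,v) / (s_u · s_v) = -54.74 / (11.44 × 24.78)
  = -54.74 / 283.4832 ≈ -0.193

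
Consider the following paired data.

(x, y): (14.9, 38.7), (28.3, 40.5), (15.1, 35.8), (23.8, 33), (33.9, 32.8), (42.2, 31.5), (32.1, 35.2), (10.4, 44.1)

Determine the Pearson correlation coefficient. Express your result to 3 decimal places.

-0.708

n = 8, Σx = 200.7, Σy = 291.6, Σx² = 5885.97, Σy² = 10760.52, Σxy = 7078.54
nΣxy − ΣxΣy = 56628.32 − 58524.12 = -1895.8
nΣx² − (Σx)² = 47087.76 − 40280.49 = 6807.27; nΣy² − (Σy)² = 86084.16 − 85030.56 = 1053.6
r = -1895.8 / √(6807.27 × 1053.6) = -1895.8 / 2678.0851 ≈ -0.708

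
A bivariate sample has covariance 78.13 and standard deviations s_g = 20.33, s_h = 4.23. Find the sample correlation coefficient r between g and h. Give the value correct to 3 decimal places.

0.909

r = Cov(g,h) / (s_g · s_h) = 78.13 / (20.33 × 4.23)
  = 78.13 / 85.9959 ≈ 0.909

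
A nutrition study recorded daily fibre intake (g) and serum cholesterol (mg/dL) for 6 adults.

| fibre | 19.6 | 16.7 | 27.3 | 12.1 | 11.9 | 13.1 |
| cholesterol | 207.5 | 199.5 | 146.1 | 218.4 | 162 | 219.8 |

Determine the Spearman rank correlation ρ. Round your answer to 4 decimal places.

-0.3143

Rank fibre: 5, 4, 6, 2, 1, 3
Rank cholesterol: 4, 3, 1, 5, 2, 6
d = rank(fibre) − rank(cholesterol): 1, 1, 5, -3, -1, -3; Σd² = 46
ρ = 1 − 6Σd² / [n(n²−1)] = 1 − 6×46 / (6×35) = 1 − 276/210 ≈ -0.3143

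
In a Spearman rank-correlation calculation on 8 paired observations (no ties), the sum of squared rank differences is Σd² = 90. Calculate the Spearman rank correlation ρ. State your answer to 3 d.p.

-0.071

ρ = 1 − 6Σd² / [n(n²−1)] = 1 − 6×90 / (8×63)
  = 1 − 540/504 = 1 − 1.0714 ≈ -0.071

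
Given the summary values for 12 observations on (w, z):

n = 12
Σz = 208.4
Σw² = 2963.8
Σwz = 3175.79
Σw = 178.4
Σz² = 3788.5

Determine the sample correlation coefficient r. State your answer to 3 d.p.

0.338

r = (nΣwz − ΣwΣz) / √[(nΣw² − (Σw)²)(nΣz² − (Σz)²)]
Numerator: 12×3175.79 − 178.4×208.4 = 930.92
Denominator: √[(35565.6 − 31826.56)(45462 − 43430.56)] = √[3739.04 × 2031.44] = 2756.0180
r = 930.92 / 2756.0180 ≈ 0.338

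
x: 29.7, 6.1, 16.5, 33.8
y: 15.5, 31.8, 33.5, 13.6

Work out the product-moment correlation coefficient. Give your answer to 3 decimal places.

n = 4, Σx = 86.1, Σy = 94.4, Σx² = 2333.99, Σy² = 2558.7, Σxy = 1666.76
nΣxy − ΣxΣy = 6667.04 − 8127.84 = -1460.8
nΣx² − (Σx)² = 9335.96 − 7413.21 = 1922.75; nΣy² − (Σy)² = 10234.8 − 8911.36 = 1323.44
r = -1460.8 / √(1922.75 × 1323.44) = -1460.8 / 1595.1941 ≈ -0.916

-0.916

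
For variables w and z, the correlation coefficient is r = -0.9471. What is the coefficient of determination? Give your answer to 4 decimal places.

r² = (-0.9471)² = 0.8970

0.8970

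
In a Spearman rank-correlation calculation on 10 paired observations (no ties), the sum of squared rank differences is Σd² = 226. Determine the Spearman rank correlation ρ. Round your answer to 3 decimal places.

-0.370

ρ = 1 − 6Σd² / [n(n²−1)] = 1 − 6×226 / (10×99)
  = 1 − 1356/990 = 1 − 1.3697 ≈ -0.370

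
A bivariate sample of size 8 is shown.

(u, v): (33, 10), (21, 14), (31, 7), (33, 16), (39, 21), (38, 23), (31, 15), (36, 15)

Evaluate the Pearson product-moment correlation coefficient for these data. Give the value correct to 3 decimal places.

0.507

n = 8, Σu = 262, Σv = 121, Σu² = 8802, Σv² = 2021, Σuv = 4067
nΣuv − ΣuΣv = 32536 − 31702 = 834
nΣu² − (Σu)² = 70416 − 68644 = 1772; nΣv² − (Σv)² = 16168 − 14641 = 1527
r = 834 / √(1772 × 1527) = 834 / 1644.9450 ≈ 0.507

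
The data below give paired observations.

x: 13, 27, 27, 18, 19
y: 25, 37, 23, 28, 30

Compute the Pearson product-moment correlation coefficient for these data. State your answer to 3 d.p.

0.338

n = 5, Σx = 104, Σy = 143, Σx² = 2312, Σy² = 4207, Σxy = 3019
nΣxy − ΣxΣy = 15095 − 14872 = 223
nΣx² − (Σx)² = 11560 − 10816 = 744; nΣy² − (Σy)² = 21035 − 20449 = 586
r = 223 / √(744 × 586) = 223 / 660.2908 ≈ 0.338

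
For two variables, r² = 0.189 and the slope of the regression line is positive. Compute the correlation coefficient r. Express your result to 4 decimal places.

0.4347

|r| = √0.189 = 0.4347
The association is positive, so r = 0.4347.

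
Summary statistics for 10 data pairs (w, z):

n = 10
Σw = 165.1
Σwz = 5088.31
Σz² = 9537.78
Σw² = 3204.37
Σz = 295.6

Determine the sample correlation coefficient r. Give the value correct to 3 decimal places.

0.336

r = (nΣwz − ΣwΣz) / √[(nΣw² − (Σw)²)(nΣz² − (Σz)²)]
Numerator: 10×5088.31 − 165.1×295.6 = 2079.54
Denominator: √[(32043.7 − 27258.01)(95377.8 − 87379.36)] = √[4785.69 × 7998.44] = 6186.9261
r = 2079.54 / 6186.9261 ≈ 0.336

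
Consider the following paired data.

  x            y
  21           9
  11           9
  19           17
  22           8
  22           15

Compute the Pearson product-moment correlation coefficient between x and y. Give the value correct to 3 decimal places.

n = 5, Σx = 95, Σy = 58, Σx² = 1891, Σy² = 740, Σxy = 1117
nΣxy − ΣxΣy = 5585 − 5510 = 75
nΣx² − (Σx)² = 9455 − 9025 = 430; nΣy² − (Σy)² = 3700 − 3364 = 336
r = 75 / √(430 × 336) = 75 / 380.1052 ≈ 0.197

0.197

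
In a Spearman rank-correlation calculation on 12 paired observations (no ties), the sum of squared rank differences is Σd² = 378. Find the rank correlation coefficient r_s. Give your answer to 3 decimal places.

ρ = 1 − 6Σd² / [n(n²−1)] = 1 − 6×378 / (12×143)
  = 1 − 2268/1716 = 1 − 1.3217 ≈ -0.322

-0.322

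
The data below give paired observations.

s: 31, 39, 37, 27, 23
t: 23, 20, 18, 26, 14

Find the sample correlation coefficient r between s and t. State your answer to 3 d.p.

n = 5, Σs = 157, Σt = 101, Σs² = 5109, Σt² = 2125, Σst = 3183
nΣst − ΣsΣt = 15915 − 15857 = 58
nΣs² − (Σs)² = 25545 − 24649 = 896; nΣt² − (Σt)² = 10625 − 10201 = 424
r = 58 / √(896 × 424) = 58 / 616.3635 ≈ 0.094

0.094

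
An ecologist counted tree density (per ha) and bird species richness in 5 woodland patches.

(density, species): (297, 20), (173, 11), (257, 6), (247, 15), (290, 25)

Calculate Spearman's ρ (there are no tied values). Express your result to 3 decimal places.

Rank density: 5, 1, 3, 2, 4
Rank species: 4, 2, 1, 3, 5
d = rank(density) − rank(species): 1, -1, 2, -1, -1; Σd² = 8
ρ = 1 − 6Σd² / [n(n²−1)] = 1 − 6×8 / (5×24) = 1 − 48/120 ≈ 0.600

0.600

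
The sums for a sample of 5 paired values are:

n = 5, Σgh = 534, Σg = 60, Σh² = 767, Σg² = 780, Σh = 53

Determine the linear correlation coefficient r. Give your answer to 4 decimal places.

-0.9193

r = (nΣgh − ΣgΣh) / √[(nΣg² − (Σg)²)(nΣh² − (Σh)²)]
Numerator: 5×534 − 60×53 = -510
Denominator: √[(3900 − 3600)(3835 − 2809)] = √[300 × 1026] = 554.7973
r = -510 / 554.7973 ≈ -0.9193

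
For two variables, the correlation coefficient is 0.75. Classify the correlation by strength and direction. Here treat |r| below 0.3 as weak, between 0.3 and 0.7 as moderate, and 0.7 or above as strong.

strong positive

r = 0.75 > 0 so the relationship is positive.
|r| = 0.75, which falls in the strong range.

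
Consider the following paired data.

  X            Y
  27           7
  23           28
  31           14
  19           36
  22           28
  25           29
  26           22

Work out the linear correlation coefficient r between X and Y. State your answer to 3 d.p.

n = 7, ΣX = 173, ΣY = 164, ΣX² = 4365, ΣY² = 4434, ΣXY = 3864
nΣXY − ΣXΣY = 27048 − 28372 = -1324
nΣX² − (ΣX)² = 30555 − 29929 = 626; nΣY² − (ΣY)² = 31038 − 26896 = 4142
r = -1324 / √(626 × 4142) = -1324 / 1610.2459 ≈ -0.822

-0.822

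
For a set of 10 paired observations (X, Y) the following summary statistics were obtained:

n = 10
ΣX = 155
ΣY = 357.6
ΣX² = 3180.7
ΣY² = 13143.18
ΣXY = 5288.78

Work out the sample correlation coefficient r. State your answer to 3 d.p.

-0.483

r = (nΣXY − ΣXΣY) / √[(nΣX² − (ΣX)²)(nΣY² − (ΣY)²)]
Numerator: 10×5288.78 − 155×357.6 = -2540.2
Denominator: √[(31807 − 24025)(131431.8 − 127877.76)] = √[7782 × 3554.04] = 5259.0436
r = -2540.2 / 5259.0436 ≈ -0.483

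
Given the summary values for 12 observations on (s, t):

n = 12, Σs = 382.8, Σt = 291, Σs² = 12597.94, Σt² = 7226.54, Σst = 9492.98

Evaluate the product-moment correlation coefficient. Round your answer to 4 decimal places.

0.8199

r = (nΣst − ΣsΣt) / √[(nΣs² − (Σs)²)(nΣt² − (Σt)²)]
Numerator: 12×9492.98 − 382.8×291 = 2520.96
Denominator: √[(151175.28 − 146535.84)(86718.48 − 84681)] = √[4639.44 × 2037.48] = 3074.5351
r = 2520.96 / 3074.5351 ≈ 0.8199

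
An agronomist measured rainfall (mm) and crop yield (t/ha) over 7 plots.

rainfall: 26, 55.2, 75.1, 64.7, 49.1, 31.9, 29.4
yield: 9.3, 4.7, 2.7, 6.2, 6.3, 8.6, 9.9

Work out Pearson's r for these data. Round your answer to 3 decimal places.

n = 7, Σx = 331.4, Σy = 47.7, Σx² = 17841.92, Σy² = 365.97, Σxy = 1979.88
nΣxy − ΣxΣy = 13859.16 − 15807.78 = -1948.62
nΣx² − (Σx)² = 124893.44 − 109825.96 = 15067.48; nΣy² − (Σy)² = 2561.79 − 2275.29 = 286.5
r = -1948.62 / √(15067.48 × 286.5) = -1948.62 / 2077.6990 ≈ -0.938

-0.938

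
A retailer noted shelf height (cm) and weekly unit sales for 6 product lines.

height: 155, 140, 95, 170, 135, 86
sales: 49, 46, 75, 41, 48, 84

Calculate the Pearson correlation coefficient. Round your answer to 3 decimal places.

-0.955

n = 6, Σx = 781, Σy = 343, Σx² = 107171, Σy² = 21183, Σxy = 41834
nΣxy − ΣxΣy = 251004 − 267883 = -16879
nΣx² − (Σx)² = 643026 − 609961 = 33065; nΣy² − (Σy)² = 127098 − 117649 = 9449
r = -16879 / √(33065 × 9449) = -16879 / 17675.7230 ≈ -0.955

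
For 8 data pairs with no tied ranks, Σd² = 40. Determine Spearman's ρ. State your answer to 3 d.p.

0.524

ρ = 1 − 6Σd² / [n(n²−1)] = 1 − 6×40 / (8×63)
  = 1 − 240/504 = 1 − 0.4762 ≈ 0.524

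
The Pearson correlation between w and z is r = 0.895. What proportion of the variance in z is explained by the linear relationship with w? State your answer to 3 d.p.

r² = (0.895)² = 0.801

0.801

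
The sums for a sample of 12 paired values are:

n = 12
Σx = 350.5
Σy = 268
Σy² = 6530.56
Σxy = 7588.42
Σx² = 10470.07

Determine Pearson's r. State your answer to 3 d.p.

r = (nΣxy − ΣxΣy) / √[(nΣx² − (Σx)²)(nΣy² − (Σy)²)]
Numerator: 12×7588.42 − 350.5×268 = -2872.96
Denominator: √[(125640.84 − 122850.25)(78366.72 − 71824)] = √[2790.59 × 6542.72] = 4272.9438
r = -2872.96 / 4272.9438 ≈ -0.672

-0.672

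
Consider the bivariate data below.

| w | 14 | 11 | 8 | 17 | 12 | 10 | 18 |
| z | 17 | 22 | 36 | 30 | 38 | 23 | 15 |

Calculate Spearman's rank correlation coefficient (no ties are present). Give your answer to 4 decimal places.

Rank w: 5, 3, 1, 6, 4, 2, 7
Rank z: 2, 3, 6, 5, 7, 4, 1
d = rank(w) − rank(z): 3, 0, -5, 1, -3, -2, 6; Σd² = 84
ρ = 1 − 6Σd² / [n(n²−1)] = 1 − 6×84 / (7×48) = 1 − 504/336 ≈ -0.5000

-0.5000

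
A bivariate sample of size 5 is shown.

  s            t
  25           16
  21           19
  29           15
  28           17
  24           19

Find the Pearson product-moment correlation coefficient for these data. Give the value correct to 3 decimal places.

-0.801

n = 5, Σs = 127, Σt = 86, Σs² = 3267, Σt² = 1492, Σst = 2166
nΣst − ΣsΣt = 10830 − 10922 = -92
nΣs² − (Σs)² = 16335 − 16129 = 206; nΣt² − (Σt)² = 7460 − 7396 = 64
r = -92 / √(206 × 64) = -92 / 114.8216 ≈ -0.801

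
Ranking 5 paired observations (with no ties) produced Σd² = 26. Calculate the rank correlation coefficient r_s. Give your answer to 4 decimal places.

-0.3000

ρ = 1 − 6Σd² / [n(n²−1)] = 1 − 6×26 / (5×24)
  = 1 − 156/120 = 1 − 1.30000 ≈ -0.3000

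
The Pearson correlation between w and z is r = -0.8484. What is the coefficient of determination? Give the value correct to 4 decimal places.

r² = (-0.8484)² = 0.7198

0.7198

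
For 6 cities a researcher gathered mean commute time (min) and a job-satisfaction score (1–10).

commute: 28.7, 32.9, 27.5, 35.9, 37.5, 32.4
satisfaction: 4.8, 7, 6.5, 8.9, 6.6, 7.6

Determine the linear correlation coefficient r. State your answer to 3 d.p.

n = 6, Σx = 194.9, Σy = 41.4, Σx² = 6407.17, Σy² = 294.82, Σxy = 1360.06
nΣxy − ΣxΣy = 8160.36 − 8068.86 = 91.5
nΣx² − (Σx)² = 38443.02 − 37986.01 = 457.01; nΣy² − (Σy)² = 1768.92 − 1713.96 = 54.96
r = 91.5 / √(457.01 × 54.96) = 91.5 / 158.4843 ≈ 0.577

0.577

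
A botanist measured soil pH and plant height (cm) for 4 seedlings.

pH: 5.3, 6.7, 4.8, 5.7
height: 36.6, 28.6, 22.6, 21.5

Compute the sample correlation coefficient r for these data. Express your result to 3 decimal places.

0.109

n = 4, Σx = 22.5, Σy = 109.3, Σx² = 128.51, Σy² = 3130.53, Σxy = 616.63
nΣxy − ΣxΣy = 2466.52 − 2459.25 = 7.27
nΣx² − (Σx)² = 514.04 − 506.25 = 7.79; nΣy² − (Σy)² = 12522.12 − 11946.49 = 575.63
r = 7.27 / √(7.79 × 575.63) = 7.27 / 66.9639 ≈ 0.109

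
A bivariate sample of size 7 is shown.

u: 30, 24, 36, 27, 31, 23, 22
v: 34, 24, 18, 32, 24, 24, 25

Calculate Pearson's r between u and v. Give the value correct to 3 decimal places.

n = 7, Σu = 193, Σv = 181, Σu² = 5475, Σv² = 4857, Σuv = 4954
nΣuv − ΣuΣv = 34678 − 34933 = -255
nΣu² − (Σu)² = 38325 − 37249 = 1076; nΣv² − (Σv)² = 33999 − 32761 = 1238
r = -255 / √(1076 × 1238) = -255 / 1154.1612 ≈ -0.221

-0.221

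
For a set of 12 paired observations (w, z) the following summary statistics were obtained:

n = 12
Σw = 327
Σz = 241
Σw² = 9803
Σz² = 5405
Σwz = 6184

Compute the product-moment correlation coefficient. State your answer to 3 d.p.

-0.540

r = (nΣwz − ΣwΣz) / √[(nΣw² − (Σw)²)(nΣz² − (Σz)²)]
Numerator: 12×6184 − 327×241 = -4599
Denominator: √[(117636 − 106929)(64860 − 58081)] = √[10707 × 6779] = 8519.5512
r = -4599 / 8519.5512 ≈ -0.540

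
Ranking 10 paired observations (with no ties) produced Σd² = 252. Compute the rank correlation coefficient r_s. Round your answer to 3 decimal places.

-0.527

ρ = 1 − 6Σd² / [n(n²−1)] = 1 − 6×252 / (10×99)
  = 1 − 1512/990 = 1 − 1.5273 ≈ -0.527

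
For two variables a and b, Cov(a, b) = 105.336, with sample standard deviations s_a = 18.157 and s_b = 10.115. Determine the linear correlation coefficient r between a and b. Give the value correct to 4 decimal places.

0.5735

r = Cov(a,b) / (s_a · s_b) = 105.336 / (18.157 × 10.115)
  = 105.336 / 183.6581 ≈ 0.5735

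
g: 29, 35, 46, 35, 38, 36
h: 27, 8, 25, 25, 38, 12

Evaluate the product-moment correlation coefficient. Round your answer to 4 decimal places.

0.1209

n = 6, Σg = 219, Σh = 135, Σg² = 8147, Σh² = 3631, Σgh = 4964
nΣgh − ΣgΣh = 29784 − 29565 = 219
nΣg² − (Σg)² = 48882 − 47961 = 921; nΣh² − (Σh)² = 21786 − 18225 = 3561
r = 219 / √(921 × 3561) = 219 / 1810.9890 ≈ 0.1209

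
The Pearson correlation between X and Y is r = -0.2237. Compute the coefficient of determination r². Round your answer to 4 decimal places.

0.0500

r² = (-0.2237)² = 0.0500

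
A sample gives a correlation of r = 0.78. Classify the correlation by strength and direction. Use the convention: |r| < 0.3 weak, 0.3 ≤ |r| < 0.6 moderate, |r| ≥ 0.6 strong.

strong positive

r = 0.78 > 0 so the relationship is positive.
|r| = 0.78, which falls in the strong range.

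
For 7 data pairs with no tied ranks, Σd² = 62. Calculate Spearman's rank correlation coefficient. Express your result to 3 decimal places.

-0.107

ρ = 1 − 6Σd² / [n(n²−1)] = 1 − 6×62 / (7×48)
  = 1 − 372/336 = 1 − 1.1071 ≈ -0.107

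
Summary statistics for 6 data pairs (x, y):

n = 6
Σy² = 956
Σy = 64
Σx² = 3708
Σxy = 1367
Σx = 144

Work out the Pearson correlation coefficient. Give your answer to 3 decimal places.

r = (nΣxy − ΣxΣy) / √[(nΣx² − (Σx)²)(nΣy² − (Σy)²)]
Numerator: 6×1367 − 144×64 = -1014
Denominator: √[(22248 − 20736)(5736 − 4096)] = √[1512 × 1640] = 1574.7000
r = -1014 / 1574.7000 ≈ -0.644

-0.644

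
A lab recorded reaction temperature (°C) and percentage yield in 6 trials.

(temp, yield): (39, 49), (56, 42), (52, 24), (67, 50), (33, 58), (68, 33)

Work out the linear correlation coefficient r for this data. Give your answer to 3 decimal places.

n = 6, Σx = 315, Σy = 256, Σx² = 17563, Σy² = 11694, Σxy = 13019
nΣxy − ΣxΣy = 78114 − 80640 = -2526
nΣx² − (Σx)² = 105378 − 99225 = 6153; nΣy² − (Σy)² = 70164 − 65536 = 4628
r = -2526 / √(6153 × 4628) = -2526 / 5336.2987 ≈ -0.473

-0.473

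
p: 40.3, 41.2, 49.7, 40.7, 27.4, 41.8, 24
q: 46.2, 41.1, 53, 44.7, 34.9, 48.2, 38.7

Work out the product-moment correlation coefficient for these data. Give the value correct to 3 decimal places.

0.882

n = 7, Σp = 265.1, Σq = 306.8, Σp² = 10522.11, Σq² = 13669.68, Σpq = 11908.39
nΣpq − ΣpΣq = 83358.73 − 81332.68 = 2026.05
nΣp² − (Σp)² = 73654.77 − 70278.01 = 3376.76; nΣq² − (Σq)² = 95687.76 − 94126.24 = 1561.52
r = 2026.05 / √(3376.76 × 1561.52) = 2026.05 / 2296.2749 ≈ 0.882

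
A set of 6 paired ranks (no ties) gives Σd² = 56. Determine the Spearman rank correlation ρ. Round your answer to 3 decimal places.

-0.600

ρ = 1 − 6Σd² / [n(n²−1)] = 1 − 6×56 / (6×35)
  = 1 − 336/210 = 1 − 1.6000 ≈ -0.600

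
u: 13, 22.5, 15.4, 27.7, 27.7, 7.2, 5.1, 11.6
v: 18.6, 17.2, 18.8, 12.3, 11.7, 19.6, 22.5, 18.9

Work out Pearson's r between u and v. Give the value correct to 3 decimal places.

-0.943

n = 8, Σu = 130.2, Σv = 139.6, Σu² = 2659.4, Σv² = 2531.04, Σuv = 2058.23
nΣuv − ΣuΣv = 16465.84 − 18175.92 = -1710.08
nΣu² − (Σu)² = 21275.2 − 16952.04 = 4323.16; nΣv² − (Σv)² = 20248.32 − 19488.16 = 760.16
r = -1710.08 / √(4323.16 × 760.16) = -1710.08 / 1812.8136 ≈ -0.943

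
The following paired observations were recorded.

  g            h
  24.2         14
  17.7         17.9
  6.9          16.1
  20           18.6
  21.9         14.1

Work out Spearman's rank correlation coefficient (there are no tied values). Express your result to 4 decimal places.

Rank g: 5, 2, 1, 3, 4
Rank h: 1, 4, 3, 5, 2
d = rank(g) − rank(h): 4, -2, -2, -2, 2; Σd² = 32
ρ = 1 − 6Σd² / [n(n²−1)] = 1 − 6×32 / (5×24) = 1 − 192/120 ≈ -0.6000

-0.6000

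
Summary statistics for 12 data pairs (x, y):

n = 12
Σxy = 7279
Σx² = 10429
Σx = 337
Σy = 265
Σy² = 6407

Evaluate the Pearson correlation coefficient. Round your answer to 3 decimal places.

-0.223

r = (nΣxy − ΣxΣy) / √[(nΣx² − (Σx)²)(nΣy² − (Σy)²)]
Numerator: 12×7279 − 337×265 = -1957
Denominator: √[(125148 − 113569)(76884 − 70225)] = √[11579 × 6659] = 8780.9203
r = -1957 / 8780.9203 ≈ -0.223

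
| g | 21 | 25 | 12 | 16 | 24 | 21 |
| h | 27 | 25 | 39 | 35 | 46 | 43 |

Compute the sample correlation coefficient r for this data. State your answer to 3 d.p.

n = 6, Σg = 119, Σh = 215, Σg² = 2483, Σh² = 8065, Σgh = 4227
nΣgh − ΣgΣh = 25362 − 25585 = -223
nΣg² − (Σg)² = 14898 − 14161 = 737; nΣh² − (Σh)² = 48390 − 46225 = 2165
r = -223 / √(737 × 2165) = -223 / 1263.1726 ≈ -0.177

-0.177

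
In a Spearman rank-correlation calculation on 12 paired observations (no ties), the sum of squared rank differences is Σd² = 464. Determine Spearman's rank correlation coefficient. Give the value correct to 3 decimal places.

ρ = 1 − 6Σd² / [n(n²−1)] = 1 − 6×464 / (12×143)
  = 1 − 2784/1716 = 1 − 1.6224 ≈ -0.622

-0.622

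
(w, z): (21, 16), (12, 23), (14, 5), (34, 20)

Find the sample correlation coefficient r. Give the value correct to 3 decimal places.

0.281

n = 4, Σw = 81, Σz = 64, Σw² = 1937, Σz² = 1210, Σwz = 1362
nΣwz − ΣwΣz = 5448 − 5184 = 264
nΣw² − (Σw)² = 7748 − 6561 = 1187; nΣz² − (Σz)² = 4840 − 4096 = 744
r = 264 / √(1187 × 744) = 264 / 939.7489 ≈ 0.281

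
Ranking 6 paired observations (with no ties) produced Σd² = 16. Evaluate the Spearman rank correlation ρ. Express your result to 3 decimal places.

ρ = 1 − 6Σd² / [n(n²−1)] = 1 − 6×16 / (6×35)
  = 1 − 96/210 = 1 − 0.4571 ≈ 0.543

0.543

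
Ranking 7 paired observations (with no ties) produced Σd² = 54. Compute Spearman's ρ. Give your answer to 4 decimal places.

ρ = 1 − 6Σd² / [n(n²−1)] = 1 − 6×54 / (7×48)
  = 1 − 324/336 = 1 − 0.96429 ≈ 0.0357

0.0357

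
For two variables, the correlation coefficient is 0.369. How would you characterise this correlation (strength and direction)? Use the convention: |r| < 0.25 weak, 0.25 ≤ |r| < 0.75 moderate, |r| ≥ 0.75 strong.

moderate positive

r = 0.369 > 0 so the relationship is positive.
|r| = 0.369, which falls in the moderate range.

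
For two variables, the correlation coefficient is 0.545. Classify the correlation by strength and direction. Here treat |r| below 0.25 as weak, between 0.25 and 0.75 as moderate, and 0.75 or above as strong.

moderate positive

r = 0.545 > 0 so the relationship is positive.
|r| = 0.545, which falls in the moderate range.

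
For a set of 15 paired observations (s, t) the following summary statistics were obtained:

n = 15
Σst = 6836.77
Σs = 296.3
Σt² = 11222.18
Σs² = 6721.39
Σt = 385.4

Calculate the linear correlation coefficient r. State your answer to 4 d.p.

-0.7249

r = (nΣst − ΣsΣt) / √[(nΣs² − (Σs)²)(nΣt² − (Σt)²)]
Numerator: 15×6836.77 − 296.3×385.4 = -11642.47
Denominator: √[(100820.85 − 87793.69)(168332.7 − 148533.16)] = √[13027.16 × 19799.54] = 16060.2545
r = -11642.47 / 16060.2545 ≈ -0.7249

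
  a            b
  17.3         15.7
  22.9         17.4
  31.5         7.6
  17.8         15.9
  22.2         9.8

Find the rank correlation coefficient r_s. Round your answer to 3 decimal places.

-0.300

Rank a: 1, 4, 5, 2, 3
Rank b: 3, 5, 1, 4, 2
d = rank(a) − rank(b): -2, -1, 4, -2, 1; Σd² = 26
ρ = 1 − 6Σd² / [n(n²−1)] = 1 − 6×26 / (5×24) = 1 − 156/120 ≈ -0.300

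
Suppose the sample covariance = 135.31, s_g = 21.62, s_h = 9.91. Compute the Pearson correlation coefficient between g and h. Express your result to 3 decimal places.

r = Cov(g,h) / (s_g · s_h) = 135.31 / (21.62 × 9.91)
  = 135.31 / 214.2542 ≈ 0.632

0.632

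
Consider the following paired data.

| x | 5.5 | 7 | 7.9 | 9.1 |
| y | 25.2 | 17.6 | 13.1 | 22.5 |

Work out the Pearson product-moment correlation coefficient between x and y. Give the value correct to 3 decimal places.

-0.335

n = 4, Σx = 29.5, Σy = 78.4, Σx² = 224.47, Σy² = 1622.66, Σxy = 570.04
nΣxy − ΣxΣy = 2280.16 − 2312.8 = -32.64
nΣx² − (Σx)² = 897.88 − 870.25 = 27.63; nΣy² − (Σy)² = 6490.64 − 6146.56 = 344.08
r = -32.64 / √(27.63 × 344.08) = -32.64 / 97.5035 ≈ -0.335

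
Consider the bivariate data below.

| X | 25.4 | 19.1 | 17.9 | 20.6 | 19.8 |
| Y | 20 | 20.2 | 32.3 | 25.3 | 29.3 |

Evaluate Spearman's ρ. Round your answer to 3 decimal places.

Rank X: 5, 2, 1, 4, 3
Rank Y: 1, 2, 5, 3, 4
d = rank(X) − rank(Y): 4, 0, -4, 1, -1; Σd² = 34
ρ = 1 − 6Σd² / [n(n²−1)] = 1 − 6×34 / (5×24) = 1 − 204/120 ≈ -0.700

-0.700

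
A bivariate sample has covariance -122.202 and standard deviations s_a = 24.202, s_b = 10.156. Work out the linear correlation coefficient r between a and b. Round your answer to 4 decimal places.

-0.4972

r = Cov(a,b) / (s_a · s_b) = -122.202 / (24.202 × 10.156)
  = -122.202 / 245.7955 ≈ -0.4972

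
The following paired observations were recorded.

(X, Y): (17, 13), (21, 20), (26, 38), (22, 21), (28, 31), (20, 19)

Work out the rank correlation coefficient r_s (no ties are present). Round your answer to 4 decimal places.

Rank X: 1, 3, 5, 4, 6, 2
Rank Y: 1, 3, 6, 4, 5, 2
d = rank(X) − rank(Y): 0, 0, -1, 0, 1, 0; Σd² = 2
ρ = 1 − 6Σd² / [n(n²−1)] = 1 − 6×2 / (6×35) = 1 − 12/210 ≈ 0.9429

0.9429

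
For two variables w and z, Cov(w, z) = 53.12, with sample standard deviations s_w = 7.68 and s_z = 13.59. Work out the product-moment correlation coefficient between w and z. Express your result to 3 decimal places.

r = Cov(w,z) / (s_w · s_z) = 53.12 / (7.68 × 13.59)
  = 53.12 / 104.3712 ≈ 0.509

0.509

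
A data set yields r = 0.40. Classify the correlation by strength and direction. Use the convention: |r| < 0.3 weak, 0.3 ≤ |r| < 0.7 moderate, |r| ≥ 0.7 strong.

r = 0.40 > 0 so the relationship is positive.
|r| = 0.40, which falls in the moderate range.

moderate positive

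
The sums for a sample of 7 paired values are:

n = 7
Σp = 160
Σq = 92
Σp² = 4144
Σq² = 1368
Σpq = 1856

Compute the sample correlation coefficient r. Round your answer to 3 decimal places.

r = (nΣpq − ΣpΣq) / √[(nΣp² − (Σp)²)(nΣq² − (Σq)²)]
Numerator: 7×1856 − 160×92 = -1728
Denominator: √[(29008 − 25600)(9576 − 8464)] = √[3408 × 1112] = 1946.7142
r = -1728 / 1946.7142 ≈ -0.888

-0.888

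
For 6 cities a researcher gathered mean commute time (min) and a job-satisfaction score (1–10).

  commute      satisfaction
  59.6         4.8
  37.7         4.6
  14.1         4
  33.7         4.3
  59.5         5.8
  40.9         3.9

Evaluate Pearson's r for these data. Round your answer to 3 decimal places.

0.742

n = 6, Σx = 245.5, Σy = 27.4, Σx² = 11521.01, Σy² = 127.54, Σxy = 1165.42
nΣxy − ΣxΣy = 6992.52 − 6726.7 = 265.82
nΣx² − (Σx)² = 69126.06 − 60270.25 = 8855.81; nΣy² − (Σy)² = 765.24 − 750.76 = 14.48
r = 265.82 / √(8855.81 × 14.48) = 265.82 / 358.0951 ≈ 0.742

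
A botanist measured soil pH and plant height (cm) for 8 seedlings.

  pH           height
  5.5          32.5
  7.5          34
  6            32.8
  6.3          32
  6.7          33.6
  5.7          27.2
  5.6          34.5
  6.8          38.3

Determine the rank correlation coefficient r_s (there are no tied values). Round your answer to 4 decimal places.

0.4286

Rank pH: 1, 8, 4, 5, 6, 3, 2, 7
Rank height: 3, 6, 4, 2, 5, 1, 7, 8
d = rank(pH) − rank(height): -2, 2, 0, 3, 1, 2, -5, -1; Σd² = 48
ρ = 1 − 6Σd² / [n(n²−1)] = 1 − 6×48 / (8×63) = 1 − 288/504 ≈ 0.4286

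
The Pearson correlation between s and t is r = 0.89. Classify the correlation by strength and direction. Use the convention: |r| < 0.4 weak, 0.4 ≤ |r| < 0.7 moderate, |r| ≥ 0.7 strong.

r = 0.89 > 0 so the relationship is positive.
|r| = 0.89, which falls in the strong range.

strong positive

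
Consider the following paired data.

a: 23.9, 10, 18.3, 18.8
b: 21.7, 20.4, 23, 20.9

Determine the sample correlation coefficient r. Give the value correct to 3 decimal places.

n = 4, Σa = 71, Σb = 86, Σa² = 1359.54, Σb² = 1852.86, Σab = 1536.45
nΣab − ΣaΣb = 6145.8 − 6106 = 39.8
nΣa² − (Σa)² = 5438.16 − 5041 = 397.16; nΣb² − (Σb)² = 7411.44 − 7396 = 15.44
r = 39.8 / √(397.16 × 15.44) = 39.8 / 78.3080 ≈ 0.508

0.508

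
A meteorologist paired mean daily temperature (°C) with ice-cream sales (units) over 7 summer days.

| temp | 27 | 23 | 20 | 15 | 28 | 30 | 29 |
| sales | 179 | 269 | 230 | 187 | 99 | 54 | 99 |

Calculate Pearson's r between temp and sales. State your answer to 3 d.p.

-0.682

n = 7, Σx = 172, Σy = 1117, Σx² = 4408, Σy² = 214789, Σxy = 25688
nΣxy − ΣxΣy = 179816 − 192124 = -12308
nΣx² − (Σx)² = 30856 − 29584 = 1272; nΣy² − (Σy)² = 1503523 − 1247689 = 255834
r = -12308 / √(1272 × 255834) = -12308 / 18039.4248 ≈ -0.682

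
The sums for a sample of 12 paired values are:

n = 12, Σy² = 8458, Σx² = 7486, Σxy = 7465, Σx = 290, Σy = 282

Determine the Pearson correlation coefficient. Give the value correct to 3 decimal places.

r = (nΣxy − ΣxΣy) / √[(nΣx² − (Σx)²)(nΣy² − (Σy)²)]
Numerator: 12×7465 − 290×282 = 7800
Denominator: √[(89832 − 84100)(101496 − 79524)] = √[5732 × 21972] = 11222.4553
r = 7800 / 11222.4553 ≈ 0.695

0.695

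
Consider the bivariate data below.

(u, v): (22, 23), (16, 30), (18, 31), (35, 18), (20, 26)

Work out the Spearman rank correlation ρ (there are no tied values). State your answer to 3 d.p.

-0.900

Rank u: 4, 1, 2, 5, 3
Rank v: 2, 4, 5, 1, 3
d = rank(u) − rank(v): 2, -3, -3, 4, 0; Σd² = 38
ρ = 1 − 6Σd² / [n(n²−1)] = 1 − 6×38 / (5×24) = 1 − 228/120 ≈ -0.900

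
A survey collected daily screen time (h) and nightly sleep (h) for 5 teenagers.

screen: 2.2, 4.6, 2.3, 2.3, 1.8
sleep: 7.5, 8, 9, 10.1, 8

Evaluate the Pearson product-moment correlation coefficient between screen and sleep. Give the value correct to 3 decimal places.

n = 5, Σx = 13.2, Σy = 42.6, Σx² = 39.82, Σy² = 367.26, Σxy = 111.63
nΣxy − ΣxΣy = 558.15 − 562.32 = -4.17
nΣx² − (Σx)² = 199.1 − 174.24 = 24.86; nΣy² − (Σy)² = 1836.3 − 1814.76 = 21.54
r = -4.17 / √(24.86 × 21.54) = -4.17 / 23.1405 ≈ -0.180

-0.180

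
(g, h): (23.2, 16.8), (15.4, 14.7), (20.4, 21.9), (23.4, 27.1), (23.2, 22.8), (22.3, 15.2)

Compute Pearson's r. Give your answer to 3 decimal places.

0.506

n = 6, Σg = 127.9, Σh = 118.5, Σg² = 2774.65, Σh² = 2463.23, Σgh = 2564.96
nΣgh − ΣgΣh = 15389.76 − 15156.15 = 233.61
nΣg² − (Σg)² = 16647.9 − 16358.41 = 289.49; nΣh² − (Σh)² = 14779.38 − 14042.25 = 737.13
r = 233.61 / √(289.49 × 737.13) = 233.61 / 461.9435 ≈ 0.506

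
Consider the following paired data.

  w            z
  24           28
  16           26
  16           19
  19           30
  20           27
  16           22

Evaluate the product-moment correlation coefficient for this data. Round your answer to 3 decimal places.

n = 6, Σw = 111, Σz = 152, Σw² = 2105, Σz² = 3934, Σwz = 2854
nΣwz − ΣwΣz = 17124 − 16872 = 252
nΣw² − (Σw)² = 12630 − 12321 = 309; nΣz² − (Σz)² = 23604 − 23104 = 500
r = 252 / √(309 × 500) = 252 / 393.0649 ≈ 0.641

0.641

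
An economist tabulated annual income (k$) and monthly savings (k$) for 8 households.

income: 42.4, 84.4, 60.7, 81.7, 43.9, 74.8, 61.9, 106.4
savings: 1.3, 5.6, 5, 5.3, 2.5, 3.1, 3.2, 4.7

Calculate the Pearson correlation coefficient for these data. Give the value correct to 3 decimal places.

n = 8, Σx = 556.2, Σy = 30.7, Σx² = 41955.32, Σy² = 134.33, Σxy = 2304.06
nΣxy − ΣxΣy = 18432.48 − 17075.34 = 1357.14
nΣx² − (Σx)² = 335642.56 − 309358.44 = 26284.12; nΣy² − (Σy)² = 1074.64 − 942.49 = 132.15
r = 1357.14 / √(26284.12 × 132.15) = 1357.14 / 1863.7184 ≈ 0.728

0.728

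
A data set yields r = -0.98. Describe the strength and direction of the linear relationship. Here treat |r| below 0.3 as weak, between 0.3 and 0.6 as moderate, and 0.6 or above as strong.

strong negative

r = -0.98 < 0 so the relationship is negative.
|r| = 0.98, which falls in the strong range.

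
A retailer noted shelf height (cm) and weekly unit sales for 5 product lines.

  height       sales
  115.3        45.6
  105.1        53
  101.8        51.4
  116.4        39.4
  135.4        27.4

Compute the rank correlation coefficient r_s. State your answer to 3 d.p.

-0.900

Rank height: 3, 2, 1, 4, 5
Rank sales: 3, 5, 4, 2, 1
d = rank(height) − rank(sales): 0, -3, -3, 2, 4; Σd² = 38
ρ = 1 − 6Σd² / [n(n²−1)] = 1 − 6×38 / (5×24) = 1 − 228/120 ≈ -0.900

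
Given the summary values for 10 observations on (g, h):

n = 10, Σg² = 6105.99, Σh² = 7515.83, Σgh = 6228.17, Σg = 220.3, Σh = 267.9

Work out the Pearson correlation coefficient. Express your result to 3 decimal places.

0.501

r = (nΣgh − ΣgΣh) / √[(nΣg² − (Σg)²)(nΣh² − (Σh)²)]
Numerator: 10×6228.17 − 220.3×267.9 = 3263.33
Denominator: √[(61059.9 − 48532.09)(75158.3 − 71770.41)] = √[12527.81 × 3387.89] = 6514.8171
r = 3263.33 / 6514.8171 ≈ 0.501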